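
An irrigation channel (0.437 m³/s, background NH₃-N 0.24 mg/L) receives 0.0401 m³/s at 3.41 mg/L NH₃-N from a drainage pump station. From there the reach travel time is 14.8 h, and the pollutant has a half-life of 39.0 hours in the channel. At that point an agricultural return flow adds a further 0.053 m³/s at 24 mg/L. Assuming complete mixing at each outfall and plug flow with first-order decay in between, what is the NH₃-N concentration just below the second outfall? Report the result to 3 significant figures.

Conservation of mass: C = (0.4370·0.2400 + 0.04010·3.410) / 0.4771 = 0.2416/0.4771 = 0.5064 mg/L; combined flow 0.4771 m³/s.
Half-life 39.0 h → k = ln 2 / 39.0 = 0.01777 h⁻¹ = 0.4266 d⁻¹.
First-order decay: C = 0.5064·exp(−k·t) = 0.5064·0.7687 = 0.3893 mg/L.
At the second outfall, C = (0.4771·0.3893 + 0.05300·24.00) / (0.4771 + 0.05300) = 2.750 mg/L.

2.75 mg/L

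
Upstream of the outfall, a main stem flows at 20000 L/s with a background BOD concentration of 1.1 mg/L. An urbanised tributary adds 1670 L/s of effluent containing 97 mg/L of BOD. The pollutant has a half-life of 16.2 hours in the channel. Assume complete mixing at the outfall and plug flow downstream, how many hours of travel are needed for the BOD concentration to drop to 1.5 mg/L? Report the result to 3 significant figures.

Mass balance: C = (20000·1.100 + 1670·97.00) / 21670 = 184000/21670 = 8.491 mg/L.
Half-life 16.2 h → k = ln 2 / 16.2 = 0.04279 h⁻¹ = 1.027 d⁻¹.
8.491·exp(−k·t) = 1.5 → t = ln(8.491/1.5)/k = 145900 s = 40.51 h.

40.5 h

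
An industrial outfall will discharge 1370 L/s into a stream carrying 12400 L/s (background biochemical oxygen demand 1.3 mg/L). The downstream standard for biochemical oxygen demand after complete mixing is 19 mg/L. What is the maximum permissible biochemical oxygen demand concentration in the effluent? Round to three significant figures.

At the limit, (Qr·Cr + Qe·Cₑ)/(Qr + Qe) = 19:
Cₑ = (13770·19 − 12400·1.300) / 1370 = 179.2 mg/L.

179 mg/L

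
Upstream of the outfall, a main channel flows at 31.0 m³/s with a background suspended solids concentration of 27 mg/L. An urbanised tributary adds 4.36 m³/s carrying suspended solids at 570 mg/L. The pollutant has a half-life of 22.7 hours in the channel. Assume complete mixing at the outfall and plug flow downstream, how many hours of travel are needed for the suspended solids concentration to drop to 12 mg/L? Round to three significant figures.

Mass balance: C = (31.00·27.00 + 4.360·570.0) / 35.36 = 3322/35.36 = 93.95 mg/L.
Half-life 22.7 h → k = ln 2 / 22.7 = 0.03054 h⁻¹ = 0.7328 d⁻¹.
93.95·exp(−k·t) = 12 → t = ln(93.95/12)/k = 242600 s = 67.39 h.

67.4 h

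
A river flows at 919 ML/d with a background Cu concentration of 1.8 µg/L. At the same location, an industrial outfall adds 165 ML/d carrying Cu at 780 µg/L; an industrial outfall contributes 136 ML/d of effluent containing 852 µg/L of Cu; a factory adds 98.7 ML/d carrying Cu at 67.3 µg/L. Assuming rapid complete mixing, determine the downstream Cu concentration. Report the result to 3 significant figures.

192 µg/L

After mixing, C = (919.0·1.800 + 165.0·780.0 + 136.0·852.0 + 98.70·67.30) / 1319 = 252900/1319 = 191.8 µg/L.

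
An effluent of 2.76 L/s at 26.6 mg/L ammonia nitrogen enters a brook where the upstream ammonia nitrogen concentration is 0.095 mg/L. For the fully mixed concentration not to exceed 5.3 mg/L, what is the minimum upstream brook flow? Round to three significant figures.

11.3 L/s

Set C_mix = 5.3: (Q·0.09500 + 2.760·26.60) / (Q + 2.760) = 5.3
→ Q = 2.760·(26.60 − 5.3)/(5.3 − 0.09500) = 11.29 L/s.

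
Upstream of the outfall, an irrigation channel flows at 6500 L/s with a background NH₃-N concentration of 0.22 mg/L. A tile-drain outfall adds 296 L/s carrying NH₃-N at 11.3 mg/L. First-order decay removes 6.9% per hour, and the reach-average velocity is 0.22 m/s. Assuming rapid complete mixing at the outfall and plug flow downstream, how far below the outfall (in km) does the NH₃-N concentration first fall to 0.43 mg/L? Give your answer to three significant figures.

5.44 km

After mixing, C = (6500·0.2200 + 296.0·11.30) / 6796 = 4775/6796 = 0.7026 mg/L.
6.9%/h lost → k = −ln(1 − 0.069) = 0.07150 h⁻¹.
Set 0.7026·exp(−k·t) = 0.43 → t = ln(0.7026/0.43)/k = 24720 s = 6.867 h.
Distance = v·t = 0.22·24720 = 5439 m = 5.439 km.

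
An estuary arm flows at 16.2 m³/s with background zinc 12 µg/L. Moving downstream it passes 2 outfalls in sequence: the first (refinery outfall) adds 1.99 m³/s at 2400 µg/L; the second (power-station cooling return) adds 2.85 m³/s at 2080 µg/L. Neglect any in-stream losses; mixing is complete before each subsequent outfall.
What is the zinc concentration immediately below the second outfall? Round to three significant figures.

518 µg/L

Outfall 1: combined Q = 18.19 m³/s; C = (16.20·12.00 + 1.990·2400)/18.19 = 273.2 µg/L.
Outfall 2: combined Q = 21.04 m³/s; C = (18.19·273.2 + 2.850·2080)/21.04 = 518.0 µg/L.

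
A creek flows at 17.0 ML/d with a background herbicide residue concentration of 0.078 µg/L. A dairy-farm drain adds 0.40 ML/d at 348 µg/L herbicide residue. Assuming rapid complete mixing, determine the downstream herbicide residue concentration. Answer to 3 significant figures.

Flow-weighted average: C = (17.00·0.07800 + 0.4000·348.0) / 17.40 = 140.5/17.40 = 8.076 µg/L.

8.08 µg/L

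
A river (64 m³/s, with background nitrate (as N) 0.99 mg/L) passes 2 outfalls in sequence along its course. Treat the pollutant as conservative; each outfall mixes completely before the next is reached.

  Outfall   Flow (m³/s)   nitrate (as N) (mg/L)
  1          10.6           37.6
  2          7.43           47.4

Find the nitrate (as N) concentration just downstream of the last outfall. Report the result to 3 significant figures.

9.92 mg/L

Below outfall 1: Q → 74.60 m³/s, C = (64.00·0.9900 + 10.60·37.60)/74.60 = 6.192 mg/L.
Below outfall 2: Q → 82.03 m³/s, C = (74.60·6.192 + 7.430·47.40)/82.03 = 9.924 mg/L.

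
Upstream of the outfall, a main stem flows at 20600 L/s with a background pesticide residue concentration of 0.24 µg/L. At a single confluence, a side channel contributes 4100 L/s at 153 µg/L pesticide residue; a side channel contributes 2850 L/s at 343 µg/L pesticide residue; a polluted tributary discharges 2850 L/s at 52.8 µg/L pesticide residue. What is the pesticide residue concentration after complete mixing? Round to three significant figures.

Flow-weighted average: C = (20600·0.2400 + 4100·153.0 + 2850·343.0 + 2850·52.80) / 30400 = 1760000/30400 = 57.90 µg/L.

57.9 µg/L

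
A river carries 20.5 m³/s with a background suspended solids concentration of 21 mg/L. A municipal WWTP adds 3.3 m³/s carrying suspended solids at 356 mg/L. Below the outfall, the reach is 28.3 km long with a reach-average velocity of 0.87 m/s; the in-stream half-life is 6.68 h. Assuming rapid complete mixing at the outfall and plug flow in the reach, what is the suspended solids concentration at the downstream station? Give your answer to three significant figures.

26.4 mg/L

Conservation of mass: C = (20.50·21.00 + 3.300·356.0) / 23.80 = 1605/23.80 = 67.45 mg/L.
Travel time t = 28.3·1000 / 0.87 = 32530 s = 9.036 h.
Half-life 6.68 h → k = ln 2 / 6.68 = 0.1038 h⁻¹ = 2.490 d⁻¹.
After decay, C = 67.45 × e^(−kt) = 67.45 × 0.3916 = 26.41 mg/L.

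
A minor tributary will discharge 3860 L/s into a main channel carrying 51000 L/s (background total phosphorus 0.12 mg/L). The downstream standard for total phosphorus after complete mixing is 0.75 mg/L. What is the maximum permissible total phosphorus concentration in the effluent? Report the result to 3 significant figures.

At the limit, (Qr·Cr + Qe·Cₑ)/(Qr + Qe) = 0.75:
Cₑ = (54860·0.75 − 51000·0.1200) / 3860 = 9.074 mg/L.

9.07 mg/L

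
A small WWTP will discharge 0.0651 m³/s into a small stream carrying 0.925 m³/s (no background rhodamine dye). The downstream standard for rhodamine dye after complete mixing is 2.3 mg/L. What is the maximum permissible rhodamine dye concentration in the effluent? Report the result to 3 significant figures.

At the limit, (Qr·Cr + Qe·Cₑ)/(Qr + Qe) = 2.3:
Cₑ = (0.9901·2.3 − 0.9250·0) / 0.06510 = 34.98 mg/L.

35.0 mg/L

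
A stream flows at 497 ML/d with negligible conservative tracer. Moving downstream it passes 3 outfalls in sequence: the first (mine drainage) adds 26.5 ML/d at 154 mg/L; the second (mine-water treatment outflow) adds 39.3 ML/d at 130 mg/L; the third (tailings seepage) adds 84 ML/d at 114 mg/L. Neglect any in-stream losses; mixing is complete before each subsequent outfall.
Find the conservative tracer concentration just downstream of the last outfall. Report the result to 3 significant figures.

29.0 mg/L

Below outfall 1: Q → 523.5 ML/d, C = (497.0·0 + 26.50·154.0)/523.5 = 7.796 mg/L.
Below outfall 2: Q → 562.8 ML/d, C = (523.5·7.796 + 39.30·130.0)/562.8 = 16.33 mg/L.
Below outfall 3: Q → 646.8 ML/d, C = (562.8·16.33 + 84.00·114.0)/646.8 = 29.01 mg/L.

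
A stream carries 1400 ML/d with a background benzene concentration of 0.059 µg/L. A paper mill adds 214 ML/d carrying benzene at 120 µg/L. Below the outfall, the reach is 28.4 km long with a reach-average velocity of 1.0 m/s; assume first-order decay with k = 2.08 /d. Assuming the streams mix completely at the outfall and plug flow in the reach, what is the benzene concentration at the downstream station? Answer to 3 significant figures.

Mixed concentration C = ΣQC/ΣQ = (1400·0.05900 + 214.0·120.0) / 1614 = 25760/1614 = 15.96 µg/L.
Travel time t = 28.4·1000 / 1.0 = 28400 s = 7.889 h.
First-order decay: C = 15.96·exp(−k·t) = 15.96·0.5047 = 8.057 µg/L.

8.06 µg/L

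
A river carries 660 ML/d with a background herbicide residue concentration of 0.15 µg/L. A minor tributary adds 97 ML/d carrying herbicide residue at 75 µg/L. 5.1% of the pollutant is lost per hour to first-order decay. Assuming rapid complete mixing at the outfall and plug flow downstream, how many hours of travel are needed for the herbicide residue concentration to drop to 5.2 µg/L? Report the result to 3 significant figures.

12.0 h

After mixing, C = (660.0·0.1500 + 97.00·75.00) / 757.0 = 7374/757.0 = 9.741 µg/L.
5.1%/h lost → k = −ln(1 − 0.051) = 0.05235 h⁻¹.
9.741·exp(−k·t) = 5.2 → t = ln(9.741/5.2)/k = 43170 s = 11.99 h.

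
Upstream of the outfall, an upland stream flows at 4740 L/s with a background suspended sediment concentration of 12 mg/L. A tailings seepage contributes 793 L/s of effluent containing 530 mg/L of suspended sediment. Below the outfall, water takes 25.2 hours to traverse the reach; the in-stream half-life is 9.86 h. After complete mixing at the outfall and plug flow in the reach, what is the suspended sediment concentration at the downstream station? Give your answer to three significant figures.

After mixing, C = (4740·12.00 + 793.0·530.0) / 5533 = 477200/5533 = 86.24 mg/L.
Half-life 9.86 h → k = ln 2 / 9.86 = 0.07030 h⁻¹ = 1.687 d⁻¹.
Applying C = C₀e^(−kt): 86.24 × 0.1701 = 14.67 mg/L.

14.7 mg/L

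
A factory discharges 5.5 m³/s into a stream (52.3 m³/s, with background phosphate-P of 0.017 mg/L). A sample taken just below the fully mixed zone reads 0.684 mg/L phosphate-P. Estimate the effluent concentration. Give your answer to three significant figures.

7.03 mg/L

Mass balance: 52.30·0.01700 + 5.500·Cₑ = 57.80·0.6840
→ Cₑ = (57.80·0.6840 − 52.30·0.01700) / 5.500 = 7.027 mg/L.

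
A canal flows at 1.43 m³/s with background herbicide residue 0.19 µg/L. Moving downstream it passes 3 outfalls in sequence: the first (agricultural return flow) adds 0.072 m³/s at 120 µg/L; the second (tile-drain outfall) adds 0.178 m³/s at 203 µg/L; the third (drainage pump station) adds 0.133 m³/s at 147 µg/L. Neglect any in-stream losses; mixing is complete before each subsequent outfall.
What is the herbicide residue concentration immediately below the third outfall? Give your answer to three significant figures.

Outfall 1: combined Q = 1.502 m³/s; C = (1.430·0.1900 + 0.07200·120.0)/1.502 = 5.933 µg/L.
Outfall 2: combined Q = 1.680 m³/s; C = (1.502·5.933 + 0.1780·203.0)/1.680 = 26.81 µg/L.
Outfall 3: combined Q = 1.813 m³/s; C = (1.680·26.81 + 0.1330·147.0)/1.813 = 35.63 µg/L.

35.6 µg/L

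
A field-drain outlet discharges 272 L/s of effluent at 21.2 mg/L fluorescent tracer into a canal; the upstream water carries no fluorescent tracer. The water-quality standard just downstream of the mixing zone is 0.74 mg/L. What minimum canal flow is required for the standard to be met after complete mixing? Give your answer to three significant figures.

7520 L/s

Set C_mix = 0.74: (Q·0 + 272.0·21.20) / (Q + 272.0) = 0.74
→ Q = 272.0·(21.20 − 0.74)/(0.74 − 0) = 7520 L/s.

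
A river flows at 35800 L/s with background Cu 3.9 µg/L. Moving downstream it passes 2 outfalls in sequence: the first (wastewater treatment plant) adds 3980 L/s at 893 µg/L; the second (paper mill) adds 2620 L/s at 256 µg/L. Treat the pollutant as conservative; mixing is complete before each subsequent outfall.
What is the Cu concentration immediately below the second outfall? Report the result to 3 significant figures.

Outfall 1: combined Q = 39780 L/s; C = (35800·3.900 + 3980·893.0)/39780 = 92.85 µg/L.
Outfall 2: combined Q = 42400 L/s; C = (39780·92.85 + 2620·256.0)/42400 = 102.9 µg/L.

103 µg/L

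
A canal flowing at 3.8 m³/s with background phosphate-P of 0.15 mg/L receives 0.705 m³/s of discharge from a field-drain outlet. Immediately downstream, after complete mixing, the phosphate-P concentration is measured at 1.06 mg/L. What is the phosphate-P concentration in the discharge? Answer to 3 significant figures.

5.96 mg/L

Mass balance: 3.800·0.1500 + 0.7050·Cₑ = 4.505·1.060
→ Cₑ = (4.505·1.060 − 3.800·0.1500) / 0.7050 = 5.965 mg/L.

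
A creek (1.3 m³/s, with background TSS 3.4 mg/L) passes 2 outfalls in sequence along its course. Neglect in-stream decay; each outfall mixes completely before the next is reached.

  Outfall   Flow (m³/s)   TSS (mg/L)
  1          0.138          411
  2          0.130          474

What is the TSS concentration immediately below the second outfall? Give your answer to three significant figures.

Outfall 1: combined Q = 1.438 m³/s; C = (1.300·3.400 + 0.1380·411.0)/1.438 = 42.52 mg/L.
Outfall 2: combined Q = 1.568 m³/s; C = (1.438·42.52 + 0.1300·474.0)/1.568 = 78.29 mg/L.

78.3 mg/L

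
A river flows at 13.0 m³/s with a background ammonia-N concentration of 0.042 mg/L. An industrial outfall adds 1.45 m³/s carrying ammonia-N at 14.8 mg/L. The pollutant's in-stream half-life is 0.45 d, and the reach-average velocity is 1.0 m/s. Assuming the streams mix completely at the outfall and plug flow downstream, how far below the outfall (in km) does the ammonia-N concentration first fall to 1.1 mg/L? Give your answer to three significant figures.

18.2 km

Conservation of mass: C = (13.00·0.04200 + 1.450·14.80) / 14.45 = 22.01/14.45 = 1.523 mg/L.
Half-life 0.45 d → k = ln 2 / 0.45 = 1.540 d⁻¹.
Set 1.523·exp(−k·t) = 1.1 → t = ln(1.523/1.1)/k = 18250 s = 5.069 h.
Distance = v·t = 1.0·18250 = 18250 m = 18.25 km.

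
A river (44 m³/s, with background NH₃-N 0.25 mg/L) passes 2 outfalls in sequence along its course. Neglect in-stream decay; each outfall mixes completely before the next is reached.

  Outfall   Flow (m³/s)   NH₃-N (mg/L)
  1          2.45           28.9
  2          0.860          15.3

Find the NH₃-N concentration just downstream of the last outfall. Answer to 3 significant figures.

Below outfall 1: Q → 46.45 m³/s, C = (44.00·0.2500 + 2.450·28.90)/46.45 = 1.761 mg/L.
Below outfall 2: Q → 47.31 m³/s, C = (46.45·1.761 + 0.8600·15.30)/47.31 = 2.007 mg/L.

2.01 mg/L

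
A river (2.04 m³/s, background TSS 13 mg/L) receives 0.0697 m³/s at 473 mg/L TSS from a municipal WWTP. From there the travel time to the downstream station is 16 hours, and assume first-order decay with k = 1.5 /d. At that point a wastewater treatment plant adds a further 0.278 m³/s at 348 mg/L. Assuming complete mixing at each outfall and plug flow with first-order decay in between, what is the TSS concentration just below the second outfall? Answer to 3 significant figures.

Mixed concentration C = ΣQC/ΣQ = (2.040·13.00 + 0.06970·473.0) / 2.110 = 59.49/2.110 = 28.20 mg/L; combined flow 2.110 m³/s.
First-order decay: C = 28.20·exp(−k·t) = 28.20·0.3679 = 10.37 mg/L.
At the second outfall, C = (2.110·10.37 + 0.2780·348.0) / (2.110 + 0.2780) = 49.68 mg/L.

49.7 mg/L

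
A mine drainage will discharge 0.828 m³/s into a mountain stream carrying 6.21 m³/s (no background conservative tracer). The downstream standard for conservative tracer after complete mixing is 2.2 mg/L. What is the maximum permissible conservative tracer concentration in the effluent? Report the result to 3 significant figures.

At the limit, (Qr·Cr + Qe·Cₑ)/(Qr + Qe) = 2.2:
Cₑ = (7.038·2.2 − 6.210·0) / 0.8280 = 18.70 mg/L.

18.7 mg/L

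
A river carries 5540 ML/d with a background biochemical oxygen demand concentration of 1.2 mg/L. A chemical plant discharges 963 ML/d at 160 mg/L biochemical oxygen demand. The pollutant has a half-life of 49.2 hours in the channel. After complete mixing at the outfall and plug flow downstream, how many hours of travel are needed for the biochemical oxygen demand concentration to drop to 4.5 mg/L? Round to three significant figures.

After mixing, C = (5540·1.200 + 963.0·160.0) / 6503 = 160700/6503 = 24.72 mg/L.
Half-life 49.2 h → k = ln 2 / 49.2 = 0.01409 h⁻¹ = 0.3381 d⁻¹.
24.72·exp(−k·t) = 4.5 → t = ln(24.72/4.5)/k = 435300 s = 120.9 h.

121 h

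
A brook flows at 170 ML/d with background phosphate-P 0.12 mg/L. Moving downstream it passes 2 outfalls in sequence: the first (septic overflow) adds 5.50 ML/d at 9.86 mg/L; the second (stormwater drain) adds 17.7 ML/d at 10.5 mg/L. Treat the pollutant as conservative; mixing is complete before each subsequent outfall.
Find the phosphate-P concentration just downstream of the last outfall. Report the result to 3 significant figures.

After outfall 1: Q = 170.0 + 5.500 = 175.5 ML/d; C = (170.0·0.1200 + 5.500·9.860)/175.5 = 0.4252 mg/L.
After outfall 2: Q = 175.5 + 17.70 = 193.2 ML/d; C = (175.5·0.4252 + 17.70·10.50)/193.2 = 1.348 mg/L.

1.35 mg/L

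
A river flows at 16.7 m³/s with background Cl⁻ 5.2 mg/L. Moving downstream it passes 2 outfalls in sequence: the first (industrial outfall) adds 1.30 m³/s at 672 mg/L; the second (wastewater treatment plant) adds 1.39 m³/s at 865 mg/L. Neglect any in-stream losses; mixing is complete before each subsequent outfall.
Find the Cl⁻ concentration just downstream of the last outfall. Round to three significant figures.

112 mg/L

Below outfall 1: Q → 18.00 m³/s, C = (16.70·5.200 + 1.300·672.0)/18.00 = 53.36 mg/L.
Below outfall 2: Q → 19.39 m³/s, C = (18.00·53.36 + 1.390·865.0)/19.39 = 111.5 mg/L.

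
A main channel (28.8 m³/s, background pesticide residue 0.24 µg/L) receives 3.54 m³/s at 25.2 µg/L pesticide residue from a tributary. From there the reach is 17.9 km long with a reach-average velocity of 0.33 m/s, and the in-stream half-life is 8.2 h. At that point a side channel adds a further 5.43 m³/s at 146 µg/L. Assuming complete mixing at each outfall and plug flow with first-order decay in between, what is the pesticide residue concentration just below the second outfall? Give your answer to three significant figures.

21.7 µg/L

Flow-weighted average: C = (28.80·0.2400 + 3.540·25.20) / 32.34 = 96.12/32.34 = 2.972 µg/L; combined flow 32.34 m³/s.
Travel time t = 17.9·1000 / 0.33 = 54240 s = 15.07 h.
Half-life 8.2 h → k = ln 2 / 8.2 = 0.08453 h⁻¹ = 2.029 d⁻¹.
Decay over the reach: 2.972·exp(−kt) = 2.972·0.2798 = 0.8316 µg/L.
At the second outfall, C = (32.34·0.8316 + 5.430·146.0) / (32.34 + 5.430) = 21.70 µg/L.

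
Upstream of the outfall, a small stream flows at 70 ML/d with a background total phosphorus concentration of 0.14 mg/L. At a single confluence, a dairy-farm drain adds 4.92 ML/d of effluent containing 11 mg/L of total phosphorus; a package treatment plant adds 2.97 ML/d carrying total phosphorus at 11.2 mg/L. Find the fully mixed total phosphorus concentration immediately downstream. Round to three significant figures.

Mass balance: C = (70.00·0.1400 + 4.920·11.00 + 2.970·11.20) / 77.89 = 97.18/77.89 = 1.248 mg/L.

1.25 mg/L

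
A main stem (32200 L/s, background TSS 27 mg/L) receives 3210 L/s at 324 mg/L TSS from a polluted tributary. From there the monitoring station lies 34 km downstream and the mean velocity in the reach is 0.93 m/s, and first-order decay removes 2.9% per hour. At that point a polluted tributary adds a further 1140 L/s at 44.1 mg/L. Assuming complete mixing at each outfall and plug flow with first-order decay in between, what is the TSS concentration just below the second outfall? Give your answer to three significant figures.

40.1 mg/L

Mass balance: C = (32200·27.00 + 3210·324.0) / 35410 = 1909000/35410 = 53.92 mg/L; combined flow 35410 L/s.
Travel time t = 34·1000 / 0.93 = 36560 s = 10.16 h.
2.9%/h lost → k = −ln(1 − 0.029) = 0.02943 h⁻¹.
Decay over the reach: 53.92·exp(−kt) = 53.92·0.7417 = 39.99 mg/L.
Second outfall: C = (35410·39.99 + 1140·44.10)/36550 = 40.12 mg/L.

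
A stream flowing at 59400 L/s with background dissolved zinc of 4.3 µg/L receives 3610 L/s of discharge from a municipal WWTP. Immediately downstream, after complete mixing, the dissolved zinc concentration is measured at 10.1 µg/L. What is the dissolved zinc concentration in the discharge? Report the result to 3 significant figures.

Mass balance: 59400·4.300 + 3610·Cₑ = 63010·10.10
→ Cₑ = (63010·10.10 − 59400·4.300) / 3610 = 105.5 µg/L.

106 µg/L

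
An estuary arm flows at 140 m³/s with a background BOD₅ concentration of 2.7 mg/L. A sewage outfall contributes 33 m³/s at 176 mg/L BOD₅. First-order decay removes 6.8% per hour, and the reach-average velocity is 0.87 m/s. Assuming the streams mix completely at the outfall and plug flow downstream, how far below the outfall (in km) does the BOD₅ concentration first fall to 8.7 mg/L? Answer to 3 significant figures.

62.9 km

Conservation of mass: C = (140.0·2.700 + 33.00·176.0) / 173.0 = 6186/173.0 = 35.76 mg/L.
6.8%/h lost → k = −ln(1 − 0.068) = 0.07042 h⁻¹.
Set 35.76·exp(−k·t) = 8.7 → t = ln(35.76/8.7)/k = 72250 s = 20.07 h.
Distance = v·t = 0.87·72250 = 62860 m = 62.86 km.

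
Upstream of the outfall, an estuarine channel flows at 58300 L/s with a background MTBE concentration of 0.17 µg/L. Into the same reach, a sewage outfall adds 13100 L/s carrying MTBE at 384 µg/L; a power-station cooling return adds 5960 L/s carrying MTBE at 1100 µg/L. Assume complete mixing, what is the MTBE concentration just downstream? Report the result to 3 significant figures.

150 µg/L

Mass balance: C = (58300·0.1700 + 13100·384.0 + 5960·1100) / 77360 = 11600000/77360 = 149.9 µg/L.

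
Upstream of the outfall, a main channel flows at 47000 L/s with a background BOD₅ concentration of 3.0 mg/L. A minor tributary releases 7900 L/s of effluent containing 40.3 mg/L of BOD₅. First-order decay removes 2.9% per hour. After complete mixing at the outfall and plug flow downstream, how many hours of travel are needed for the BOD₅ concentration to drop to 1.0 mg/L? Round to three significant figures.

Flow-weighted average: C = (47000·3.000 + 7900·40.30) / 54900 = 459400/54900 = 8.367 mg/L.
2.9%/h lost → k = −ln(1 − 0.029) = 0.02943 h⁻¹.
8.367·exp(−k·t) = 1.0 → t = ln(8.367/1.0)/k = 259900 s = 72.19 h.

72.2 h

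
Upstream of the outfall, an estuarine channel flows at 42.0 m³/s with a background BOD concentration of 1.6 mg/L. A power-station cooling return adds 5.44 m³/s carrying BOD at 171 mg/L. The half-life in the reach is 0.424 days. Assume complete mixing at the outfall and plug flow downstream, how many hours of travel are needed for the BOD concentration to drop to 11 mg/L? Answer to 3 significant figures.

9.51 h

Flow-weighted average: C = (42.00·1.600 + 5.440·171.0) / 47.44 = 997.4/47.44 = 21.03 mg/L.
Half-life 0.424 d → k = ln 2 / 0.424 = 1.635 d⁻¹.
21.03·exp(−k·t) = 11 → t = ln(21.03/11)/k = 34240 s = 9.511 h.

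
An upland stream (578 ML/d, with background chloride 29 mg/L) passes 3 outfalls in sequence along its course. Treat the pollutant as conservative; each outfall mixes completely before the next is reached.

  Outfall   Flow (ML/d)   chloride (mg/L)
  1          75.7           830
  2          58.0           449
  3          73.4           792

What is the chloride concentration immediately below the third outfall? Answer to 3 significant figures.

209 mg/L

Below outfall 1: Q → 653.7 ML/d, C = (578.0·29.00 + 75.70·830.0)/653.7 = 121.8 mg/L.
Below outfall 2: Q → 711.7 ML/d, C = (653.7·121.8 + 58.00·449.0)/711.7 = 148.4 mg/L.
Below outfall 3: Q → 785.1 ML/d, C = (711.7·148.4 + 73.40·792.0)/785.1 = 208.6 mg/L.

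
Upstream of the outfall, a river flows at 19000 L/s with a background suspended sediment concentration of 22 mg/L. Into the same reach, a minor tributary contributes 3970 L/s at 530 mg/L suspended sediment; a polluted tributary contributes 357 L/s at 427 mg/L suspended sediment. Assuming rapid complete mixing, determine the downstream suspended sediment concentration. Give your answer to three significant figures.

Mass balance: C = (19000·22.00 + 3970·530.0 + 357.0·427.0) / 23330 = 2675000/23330 = 114.7 mg/L.

115 mg/L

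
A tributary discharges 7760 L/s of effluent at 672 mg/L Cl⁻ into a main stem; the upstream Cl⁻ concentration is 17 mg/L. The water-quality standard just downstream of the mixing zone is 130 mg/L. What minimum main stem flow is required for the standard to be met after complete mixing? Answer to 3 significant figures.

Set C_mix = 130: (Q·17.00 + 7760·672.0) / (Q + 7760) = 130
→ Q = 7760·(672.0 − 130)/(130 − 17.00) = 37220 L/s.

37200 L/s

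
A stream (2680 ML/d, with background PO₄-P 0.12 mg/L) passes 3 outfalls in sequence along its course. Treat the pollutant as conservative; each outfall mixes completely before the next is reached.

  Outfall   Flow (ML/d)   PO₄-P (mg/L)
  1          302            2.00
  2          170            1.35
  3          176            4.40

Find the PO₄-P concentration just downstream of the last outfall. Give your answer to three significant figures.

0.580 mg/L

After outfall 1: Q = 2680 + 302.0 = 2982 ML/d; C = (2680·0.1200 + 302.0·2.000)/2982 = 0.3104 mg/L.
After outfall 2: Q = 2982 + 170.0 = 3152 ML/d; C = (2982·0.3104 + 170.0·1.350)/3152 = 0.3665 mg/L.
After outfall 3: Q = 3152 + 176.0 = 3328 ML/d; C = (3152·0.3665 + 176.0·4.400)/3328 = 0.5798 mg/L.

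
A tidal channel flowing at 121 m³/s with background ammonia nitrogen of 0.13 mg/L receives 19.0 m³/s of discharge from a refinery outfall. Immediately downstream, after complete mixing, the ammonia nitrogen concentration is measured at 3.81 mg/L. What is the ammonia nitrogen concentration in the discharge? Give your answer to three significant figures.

27.2 mg/L

Mass balance: 121.0·0.1300 + 19.00·Cₑ = 140.0·3.810
→ Cₑ = (140.0·3.810 − 121.0·0.1300) / 19.00 = 27.25 mg/L.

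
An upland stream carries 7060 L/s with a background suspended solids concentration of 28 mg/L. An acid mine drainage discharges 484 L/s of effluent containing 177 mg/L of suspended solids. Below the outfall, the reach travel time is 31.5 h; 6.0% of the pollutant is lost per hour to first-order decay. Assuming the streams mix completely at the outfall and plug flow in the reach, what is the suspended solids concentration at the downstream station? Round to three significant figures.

Conservation of mass: C = (7060·28.00 + 484.0·177.0) / 7544 = 283300/7544 = 37.56 mg/L.
6.0%/h lost → k = −ln(1 − 0.06) = 0.06188 h⁻¹.
Decay over the reach: 37.56·exp(−kt) = 37.56·0.1424 = 5.349 mg/L.

5.35 mg/L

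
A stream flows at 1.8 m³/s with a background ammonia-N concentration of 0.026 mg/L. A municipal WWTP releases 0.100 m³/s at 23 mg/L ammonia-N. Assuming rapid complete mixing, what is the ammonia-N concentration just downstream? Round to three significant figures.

Flow-weighted average: C = (1.800·0.02600 + 0.1000·23.00) / 1.900 = 2.347/1.900 = 1.235 mg/L.

1.24 mg/L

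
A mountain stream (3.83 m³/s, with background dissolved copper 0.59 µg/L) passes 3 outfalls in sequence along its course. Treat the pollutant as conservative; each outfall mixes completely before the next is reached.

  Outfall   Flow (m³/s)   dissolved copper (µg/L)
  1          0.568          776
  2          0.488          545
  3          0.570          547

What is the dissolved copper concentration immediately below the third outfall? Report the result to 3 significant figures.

After outfall 1: Q = 3.830 + 0.5680 = 4.398 m³/s; C = (3.830·0.5900 + 0.5680·776.0)/4.398 = 100.7 µg/L.
After outfall 2: Q = 4.398 + 0.4880 = 4.886 m³/s; C = (4.398·100.7 + 0.4880·545.0)/4.886 = 145.1 µg/L.
After outfall 3: Q = 4.886 + 0.5700 = 5.456 m³/s; C = (4.886·145.1 + 0.5700·547.0)/5.456 = 187.1 µg/L.

187 µg/L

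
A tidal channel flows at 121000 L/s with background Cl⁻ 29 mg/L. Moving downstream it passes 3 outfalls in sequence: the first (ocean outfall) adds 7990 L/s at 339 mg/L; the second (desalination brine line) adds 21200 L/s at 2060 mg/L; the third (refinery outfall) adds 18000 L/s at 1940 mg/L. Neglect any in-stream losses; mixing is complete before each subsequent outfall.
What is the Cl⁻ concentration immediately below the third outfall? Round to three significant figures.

504 mg/L

Below outfall 1: Q → 129000 L/s, C = (121000·29.00 + 7990·339.0)/129000 = 48.20 mg/L.
Below outfall 2: Q → 150200 L/s, C = (129000·48.20 + 21200·2060)/150200 = 332.2 mg/L.
Below outfall 3: Q → 168200 L/s, C = (150200·332.2 + 18000·1940)/168200 = 504.2 mg/L.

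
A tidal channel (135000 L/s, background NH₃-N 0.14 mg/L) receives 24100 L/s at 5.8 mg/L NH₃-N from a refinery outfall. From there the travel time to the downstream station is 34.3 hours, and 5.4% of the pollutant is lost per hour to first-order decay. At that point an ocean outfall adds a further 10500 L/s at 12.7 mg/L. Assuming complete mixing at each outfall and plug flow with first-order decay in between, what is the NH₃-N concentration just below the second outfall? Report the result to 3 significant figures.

0.926 mg/L

Flow-weighted average: C = (135000·0.1400 + 24100·5.800) / 159100 = 158700/159100 = 0.9974 mg/L; combined flow 159100 L/s.
5.4%/h lost → k = −ln(1 − 0.054) = 0.05551 h⁻¹.
After decay, C = 0.9974 × e^(−kt) = 0.9974 × 0.1490 = 0.1486 mg/L.
At the second outfall, C = (159100·0.1486 + 10500·12.70) / (159100 + 10500) = 0.9256 mg/L.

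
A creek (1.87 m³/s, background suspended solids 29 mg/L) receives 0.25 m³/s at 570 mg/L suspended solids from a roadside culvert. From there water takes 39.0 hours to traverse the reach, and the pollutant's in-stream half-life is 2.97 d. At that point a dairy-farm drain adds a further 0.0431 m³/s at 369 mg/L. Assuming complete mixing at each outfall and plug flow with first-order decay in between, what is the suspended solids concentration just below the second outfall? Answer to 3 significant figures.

Flow-weighted average: C = (1.870·29.00 + 0.2500·570.0) / 2.120 = 196.7/2.120 = 92.80 mg/L; combined flow 2.120 m³/s.
Half-life 2.97 d → k = ln 2 / 2.97 = 0.2334 d⁻¹.
After decay, C = 92.80 × e^(−kt) = 92.80 × 0.6844 = 63.51 mg/L.
Second outfall: C = (2.120·63.51 + 0.04310·369.0)/2.163 = 69.60 mg/L.

69.6 mg/L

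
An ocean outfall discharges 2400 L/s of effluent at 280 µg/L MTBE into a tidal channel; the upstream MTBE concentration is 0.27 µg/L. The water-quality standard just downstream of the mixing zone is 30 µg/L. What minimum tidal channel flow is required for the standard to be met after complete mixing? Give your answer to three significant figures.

Set C_mix = 30: (Q·0.2700 + 2400·280.0) / (Q + 2400) = 30
→ Q = 2400·(280.0 − 30)/(30 − 0.2700) = 20180 L/s.

20200 L/s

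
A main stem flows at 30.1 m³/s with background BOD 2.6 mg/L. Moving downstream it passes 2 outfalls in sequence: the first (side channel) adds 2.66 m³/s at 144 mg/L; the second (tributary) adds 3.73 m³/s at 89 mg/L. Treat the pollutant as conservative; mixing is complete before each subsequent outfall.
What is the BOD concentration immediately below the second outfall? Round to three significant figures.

21.7 mg/L

Below outfall 1: Q → 32.76 m³/s, C = (30.10·2.600 + 2.660·144.0)/32.76 = 14.08 mg/L.
Below outfall 2: Q → 36.49 m³/s, C = (32.76·14.08 + 3.730·89.00)/36.49 = 21.74 mg/L.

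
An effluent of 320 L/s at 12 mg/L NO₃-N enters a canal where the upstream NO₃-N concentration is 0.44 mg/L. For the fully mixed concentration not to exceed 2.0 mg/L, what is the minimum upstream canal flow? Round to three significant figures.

Set C_mix = 2.0: (Q·0.4400 + 320.0·12.00) / (Q + 320.0) = 2.0
→ Q = 320.0·(12.00 − 2.0)/(2.0 − 0.4400) = 2051 L/s.

2050 L/s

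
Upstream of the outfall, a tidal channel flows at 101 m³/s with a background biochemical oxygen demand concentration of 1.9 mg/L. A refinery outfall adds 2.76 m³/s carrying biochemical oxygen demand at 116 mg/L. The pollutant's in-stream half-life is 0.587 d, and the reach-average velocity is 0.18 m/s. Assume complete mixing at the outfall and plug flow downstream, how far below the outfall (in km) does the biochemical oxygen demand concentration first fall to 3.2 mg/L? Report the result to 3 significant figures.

5.71 km

Flow-weighted average: C = (101.0·1.900 + 2.760·116.0) / 103.8 = 512.1/103.8 = 4.935 mg/L.
Half-life 0.587 d → k = ln 2 / 0.587 = 1.181 d⁻¹.
Set 4.935·exp(−k·t) = 3.2 → t = ln(4.935/3.2)/k = 31700 s = 8.805 h.
Distance = v·t = 0.18·31700 = 5706 m = 5.706 km.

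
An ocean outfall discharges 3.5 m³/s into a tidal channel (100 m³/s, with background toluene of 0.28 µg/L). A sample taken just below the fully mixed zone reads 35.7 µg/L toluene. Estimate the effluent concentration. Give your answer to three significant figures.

Mass balance: 100.0·0.2800 + 3.500·Cₑ = 103.5·35.70
→ Cₑ = (103.5·35.70 − 100.0·0.2800) / 3.500 = 1048 µg/L.

1050 µg/L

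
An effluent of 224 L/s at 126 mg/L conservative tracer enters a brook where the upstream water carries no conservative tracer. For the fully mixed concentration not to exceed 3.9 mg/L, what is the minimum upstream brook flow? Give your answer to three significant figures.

7010 L/s

Set C_mix = 3.9: (Q·0 + 224.0·126.0) / (Q + 224.0) = 3.9
→ Q = 224.0·(126.0 − 3.9)/(3.9 − 0) = 7013 L/s.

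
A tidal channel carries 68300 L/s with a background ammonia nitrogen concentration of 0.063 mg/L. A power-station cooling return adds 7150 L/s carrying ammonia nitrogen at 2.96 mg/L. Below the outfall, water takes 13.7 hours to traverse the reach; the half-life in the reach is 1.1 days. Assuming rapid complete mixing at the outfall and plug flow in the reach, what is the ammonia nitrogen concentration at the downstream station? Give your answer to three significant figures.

Conservation of mass: C = (68300·0.06300 + 7150·2.960) / 75450 = 25470/75450 = 0.3375 mg/L.
Half-life 1.1 d → k = ln 2 / 1.1 = 0.6301 d⁻¹.
Applying C = C₀e^(−kt): 0.3375 × 0.6979 = 0.2356 mg/L.

0.236 mg/L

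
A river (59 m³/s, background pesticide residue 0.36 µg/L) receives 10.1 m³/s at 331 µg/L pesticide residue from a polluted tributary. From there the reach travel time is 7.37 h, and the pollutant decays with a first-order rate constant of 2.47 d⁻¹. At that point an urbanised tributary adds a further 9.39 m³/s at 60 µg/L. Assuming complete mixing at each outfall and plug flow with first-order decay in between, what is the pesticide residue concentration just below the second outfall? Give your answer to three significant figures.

After mixing, C = (59.00·0.3600 + 10.10·331.0) / 69.10 = 3364/69.10 = 48.69 µg/L; combined flow 69.10 m³/s.
Applying C = C₀e^(−kt): 48.69 × 0.4684 = 22.80 µg/L.
At the second outfall, C = (69.10·22.80 + 9.390·60.00) / (69.10 + 9.390) = 27.25 µg/L.

27.3 µg/L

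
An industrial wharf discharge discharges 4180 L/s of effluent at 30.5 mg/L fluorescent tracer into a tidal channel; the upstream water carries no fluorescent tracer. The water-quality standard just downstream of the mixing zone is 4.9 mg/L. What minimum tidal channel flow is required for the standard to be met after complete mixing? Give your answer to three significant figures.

21800 L/s

Set C_mix = 4.9: (Q·0 + 4180·30.50) / (Q + 4180) = 4.9
→ Q = 4180·(30.50 − 4.9)/(4.9 − 0) = 21840 L/s.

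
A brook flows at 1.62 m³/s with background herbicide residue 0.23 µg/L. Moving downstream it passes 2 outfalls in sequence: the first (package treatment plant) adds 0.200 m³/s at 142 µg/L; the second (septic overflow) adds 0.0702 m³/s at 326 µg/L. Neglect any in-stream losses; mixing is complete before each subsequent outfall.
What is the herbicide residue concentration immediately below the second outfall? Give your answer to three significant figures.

27.3 µg/L

Below outfall 1: Q → 1.820 m³/s, C = (1.620·0.2300 + 0.2000·142.0)/1.820 = 15.81 µg/L.
Below outfall 2: Q → 1.890 m³/s, C = (1.820·15.81 + 0.07020·326.0)/1.890 = 27.33 µg/L.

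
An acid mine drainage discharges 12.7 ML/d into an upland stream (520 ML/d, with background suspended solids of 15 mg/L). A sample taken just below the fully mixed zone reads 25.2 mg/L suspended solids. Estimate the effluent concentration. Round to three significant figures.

443 mg/L

Mass balance: 520.0·15.00 + 12.70·Cₑ = 532.7·25.20
→ Cₑ = (532.7·25.20 − 520.0·15.00) / 12.70 = 442.8 mg/L.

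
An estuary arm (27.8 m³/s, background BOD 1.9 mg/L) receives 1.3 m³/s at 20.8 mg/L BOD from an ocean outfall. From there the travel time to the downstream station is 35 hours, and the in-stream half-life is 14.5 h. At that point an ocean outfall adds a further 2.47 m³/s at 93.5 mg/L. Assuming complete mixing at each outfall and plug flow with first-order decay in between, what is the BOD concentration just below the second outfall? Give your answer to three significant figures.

Conservation of mass: C = (27.80·1.900 + 1.300·20.80) / 29.10 = 79.86/29.10 = 2.744 mg/L; combined flow 29.10 m³/s.
Half-life 14.5 h → k = ln 2 / 14.5 = 0.04780 h⁻¹ = 1.147 d⁻¹.
After decay, C = 2.744 × e^(−kt) = 2.744 × 0.1877 = 0.5150 mg/L.
Second outfall: C = (29.10·0.5150 + 2.470·93.50)/31.57 = 7.790 mg/L.

7.79 mg/L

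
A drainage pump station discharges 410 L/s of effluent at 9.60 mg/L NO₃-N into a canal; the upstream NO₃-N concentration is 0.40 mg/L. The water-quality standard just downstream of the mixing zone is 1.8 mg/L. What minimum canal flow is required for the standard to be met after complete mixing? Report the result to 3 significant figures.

2280 L/s

Set C_mix = 1.8: (Q·0.4000 + 410.0·9.600) / (Q + 410.0) = 1.8
→ Q = 410.0·(9.600 − 1.8)/(1.8 − 0.4000) = 2284 L/s.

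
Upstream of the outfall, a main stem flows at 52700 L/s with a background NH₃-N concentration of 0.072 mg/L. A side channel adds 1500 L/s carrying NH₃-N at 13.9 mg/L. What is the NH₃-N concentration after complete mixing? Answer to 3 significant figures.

0.455 mg/L

Flow-weighted average: C = (52700·0.07200 + 1500·13.90) / 54200 = 24640/54200 = 0.4547 mg/L.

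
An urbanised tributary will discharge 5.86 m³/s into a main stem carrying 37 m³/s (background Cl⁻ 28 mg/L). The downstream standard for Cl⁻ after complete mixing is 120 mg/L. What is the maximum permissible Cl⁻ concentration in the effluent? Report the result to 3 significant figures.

701 mg/L

At the limit, (Qr·Cr + Qe·Cₑ)/(Qr + Qe) = 120:
Cₑ = (42.86·120 − 37.00·28.00) / 5.860 = 700.9 mg/L.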